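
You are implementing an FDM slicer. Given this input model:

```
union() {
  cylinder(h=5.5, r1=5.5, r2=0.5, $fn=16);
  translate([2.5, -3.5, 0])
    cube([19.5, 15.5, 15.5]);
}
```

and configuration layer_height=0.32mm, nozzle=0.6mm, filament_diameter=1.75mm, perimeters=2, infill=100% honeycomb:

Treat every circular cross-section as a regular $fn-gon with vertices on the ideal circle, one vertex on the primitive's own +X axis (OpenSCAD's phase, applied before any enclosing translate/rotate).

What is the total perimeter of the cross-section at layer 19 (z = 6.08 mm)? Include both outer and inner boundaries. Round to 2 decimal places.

70.00 mm

At z = 6.08 mm: the cone is absent (z outside [0, 5.5]); the cube at (2.5, -3.5) (footprint 19.5×15.5) is included at this height (perimeter 70.00 mm); Taking the union: only the 19.5×15.5 cube at (2.5, -3.5) is present, so the union is just that shape — boundary = 70.00 mm. Overall, the cross-section is a single solid region. Total boundary length (outer) = 70.00 mm.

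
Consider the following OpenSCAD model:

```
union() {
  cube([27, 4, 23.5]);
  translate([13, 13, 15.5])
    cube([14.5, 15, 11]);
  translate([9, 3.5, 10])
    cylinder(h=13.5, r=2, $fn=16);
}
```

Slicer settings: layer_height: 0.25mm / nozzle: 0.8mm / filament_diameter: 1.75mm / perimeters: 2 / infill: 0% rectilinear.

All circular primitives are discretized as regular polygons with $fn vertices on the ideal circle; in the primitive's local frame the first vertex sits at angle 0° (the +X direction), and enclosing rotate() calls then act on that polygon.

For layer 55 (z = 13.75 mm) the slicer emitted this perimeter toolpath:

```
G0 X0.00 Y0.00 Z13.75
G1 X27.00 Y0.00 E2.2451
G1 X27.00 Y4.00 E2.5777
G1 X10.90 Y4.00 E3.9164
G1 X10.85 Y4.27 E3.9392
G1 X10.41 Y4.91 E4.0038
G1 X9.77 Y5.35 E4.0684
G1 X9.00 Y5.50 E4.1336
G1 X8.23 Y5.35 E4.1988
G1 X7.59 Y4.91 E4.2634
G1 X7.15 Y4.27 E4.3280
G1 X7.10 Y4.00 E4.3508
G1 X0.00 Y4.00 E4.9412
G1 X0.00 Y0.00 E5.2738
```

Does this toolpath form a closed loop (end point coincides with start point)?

yes

Start point (G0): (0.00, 0.00). End point (last G1): the path returns to the start — closed.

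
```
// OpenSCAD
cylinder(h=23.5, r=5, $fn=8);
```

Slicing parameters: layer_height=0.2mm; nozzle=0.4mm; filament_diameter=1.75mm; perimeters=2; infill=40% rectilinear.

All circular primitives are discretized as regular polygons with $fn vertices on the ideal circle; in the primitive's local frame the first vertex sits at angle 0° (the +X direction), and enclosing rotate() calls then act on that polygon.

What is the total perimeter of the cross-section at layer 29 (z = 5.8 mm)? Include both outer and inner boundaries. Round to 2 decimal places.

At z = 5.8 mm: the cylinder: section is a regular 8-gon, circumradius r=5 (perimeter = 2·8·5.000·sin(180°/8) = 30.61 mm). Overall, the cross-section is a single solid region. Total boundary length (outer) = 30.61 mm.

30.61 mm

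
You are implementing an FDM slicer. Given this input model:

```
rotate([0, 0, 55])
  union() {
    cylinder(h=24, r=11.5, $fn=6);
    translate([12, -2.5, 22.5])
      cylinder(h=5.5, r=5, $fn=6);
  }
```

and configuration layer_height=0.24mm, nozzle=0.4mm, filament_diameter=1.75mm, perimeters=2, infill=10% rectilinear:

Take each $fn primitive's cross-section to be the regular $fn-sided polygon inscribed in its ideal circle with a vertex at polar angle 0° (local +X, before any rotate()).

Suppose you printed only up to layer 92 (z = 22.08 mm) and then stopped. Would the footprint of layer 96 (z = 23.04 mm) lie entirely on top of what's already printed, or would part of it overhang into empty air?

Compare the two slices. At z = 22.08: the cylinder: section is a regular 6-gon, circumradius r=11.5 (area = (6/2)·11.500²·sin(360°/6) = 343.60 mm²); the cylinder at (12, -2.5) does not reach this height (z outside [22.5, 28]); Merging all regions: only the r=11.5 cylinder is present, so the union is just that shape — area = 343.60 mm²; (whole slice rotated 55° about Z — lengths, areas and connectivity unchanged). At z = 23.04: the r=11.5 cylinder contributes a regular 6-gon of circumradius 11.5 (area = (6/2)·11.500²·sin(360°/6) = 343.60 mm²); the r=5 cylinder at (12, -2.5) gives a regular 6-gon of circumradius 5 (constant along its height) (area = (6/2)·5.000²·sin(360°/6) = 64.95 mm²); Merging all regions: the regions partially overlap — summed areas 408.55 mm² minus the doubly-counted overlap 15.35 mm² gives 393.20 mm² — area = 393.20 mm²; (rotated 55° about Z; rotation is an isometry so areas/perimeters/island counts are preserved). Checking containment: at z = 23.04 the cross-section extends beyond the z = 22.08 cross-section by about 49.60 mm².

part overhangs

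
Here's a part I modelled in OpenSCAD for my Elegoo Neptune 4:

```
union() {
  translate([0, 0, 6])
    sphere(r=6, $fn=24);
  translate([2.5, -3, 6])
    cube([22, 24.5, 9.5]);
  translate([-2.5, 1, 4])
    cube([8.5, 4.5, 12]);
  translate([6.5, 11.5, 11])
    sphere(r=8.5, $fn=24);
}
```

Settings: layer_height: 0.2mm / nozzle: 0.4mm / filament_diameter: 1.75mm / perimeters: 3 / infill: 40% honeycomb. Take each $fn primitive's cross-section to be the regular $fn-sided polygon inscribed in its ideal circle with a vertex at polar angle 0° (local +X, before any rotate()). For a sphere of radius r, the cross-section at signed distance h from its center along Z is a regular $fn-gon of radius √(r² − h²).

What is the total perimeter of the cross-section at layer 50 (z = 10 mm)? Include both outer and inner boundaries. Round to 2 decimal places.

At z = 10 mm: the sphere: section is a regular 24-gon, circumradius = √(r²−h²) = √(6²−4²) = 4.472 (perimeter = 2·24·4.472·sin(180°/24) = 28.02 mm); the cube at (2.5, -3) (footprint 22×24.5) is included at this height (perimeter 93.00 mm); the 8.5×4.5 cube at (-2.5, 1) contributes its full rectangle (perimeter 26.00 mm); the sphere at (6.5, 11.5): section is a regular 24-gon, circumradius = √(r²−h²) = √(8.5²−1²) = 8.441 (perimeter = 2·24·8.441·sin(180°/24) = 52.88 mm); Taking the union: the regions partially overlap (shared area 218.08 mm²), so the edge portions inside another operand are dropped and the merged outline is re-measured after clipping — boundary = 105.98 mm. Overall, the cross-section is a single solid region. Total boundary length (outer) = 105.98 mm.

105.98 mm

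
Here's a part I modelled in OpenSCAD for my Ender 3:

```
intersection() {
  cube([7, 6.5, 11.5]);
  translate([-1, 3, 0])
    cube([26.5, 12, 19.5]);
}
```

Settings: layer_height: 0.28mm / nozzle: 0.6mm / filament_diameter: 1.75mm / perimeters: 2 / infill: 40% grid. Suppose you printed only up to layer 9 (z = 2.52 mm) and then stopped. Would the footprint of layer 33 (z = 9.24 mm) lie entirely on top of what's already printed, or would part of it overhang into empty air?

Compare the two slices. At z = 2.52: the cube (footprint 7×6.5) is included at this height (area 45.50 mm²); the cube at (-1, 3) is present — its section is the full 26.5×12 rectangle (area 318.00 mm²); After intersecting: the 26.5×12 cube at (-1, 3) partially overlaps the 7×6.5 cube; clipping to the common part keeps 24.50 mm² — area = 24.50 mm². At z = 9.24: the cube is present — its section is the full 7×6.5 rectangle (area 45.50 mm²); the cube at (-1, 3) (footprint 26.5×12) is included at this height (area 318.00 mm²); Keeping only the common overlap: the 26.5×12 cube at (-1, 3) partially overlaps the 7×6.5 cube; clipping to the common part keeps 24.50 mm² — area = 24.50 mm². Checking containment: the cross-section at z = 9.24 is a subset of the cross-section at z = 2.52.

entirely on top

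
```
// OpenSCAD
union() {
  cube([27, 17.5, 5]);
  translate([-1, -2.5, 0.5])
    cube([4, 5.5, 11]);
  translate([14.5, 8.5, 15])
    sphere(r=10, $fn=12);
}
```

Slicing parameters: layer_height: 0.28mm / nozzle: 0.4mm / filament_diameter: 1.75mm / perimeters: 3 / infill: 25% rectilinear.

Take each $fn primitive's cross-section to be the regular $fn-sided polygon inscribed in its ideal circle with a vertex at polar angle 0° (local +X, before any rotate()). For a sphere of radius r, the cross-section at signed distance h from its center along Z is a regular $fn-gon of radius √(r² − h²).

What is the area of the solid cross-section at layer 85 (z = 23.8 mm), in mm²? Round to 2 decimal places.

At z = 23.8 mm: the cube is absent (z outside [0, 5]); the cube at (-1, -2.5) is absent (z outside [0.5, 11.5]); the r=10 sphere at (14.5, 8.5) contributes a regular 12-gon of circumradius √(10²−8.8²) = 4.750 (area = (12/2)·4.750²·sin(360°/12) = 67.68 mm²); Taking the union: only the r=10 sphere at (14.5, 8.5) is present, so the union is just that shape — area = 67.68 mm². Overall, the cross-section is a single solid region. Net area = 67.68 mm².

67.68 mm²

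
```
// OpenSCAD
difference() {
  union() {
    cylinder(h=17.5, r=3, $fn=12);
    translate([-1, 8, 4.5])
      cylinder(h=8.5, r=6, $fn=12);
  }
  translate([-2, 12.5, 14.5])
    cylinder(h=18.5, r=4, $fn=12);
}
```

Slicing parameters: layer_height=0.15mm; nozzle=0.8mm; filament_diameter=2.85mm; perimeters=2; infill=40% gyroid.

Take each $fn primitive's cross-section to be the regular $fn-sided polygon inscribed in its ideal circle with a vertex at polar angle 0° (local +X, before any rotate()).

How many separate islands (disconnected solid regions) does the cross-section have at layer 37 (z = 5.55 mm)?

1

At z = 5.55 mm: the r=3 cylinder contributes a regular 12-gon of circumradius 3; the r=6 cylinder at (-1, 8) contributes a regular 12-gon of circumradius 6; Merging all regions: the regions partially overlap (shared area 1.62 mm²), so overlapping operands fuse into one piece — 1 connected region; the cylinder at (-2, 12.5) is absent (z outside [14.5, 33]); Taking the first minus the rest: none of the subtracted shapes is present at this height, so that combined region is unchanged — 1 connected region. Overall, the cross-section is a single solid region. Island count = 1.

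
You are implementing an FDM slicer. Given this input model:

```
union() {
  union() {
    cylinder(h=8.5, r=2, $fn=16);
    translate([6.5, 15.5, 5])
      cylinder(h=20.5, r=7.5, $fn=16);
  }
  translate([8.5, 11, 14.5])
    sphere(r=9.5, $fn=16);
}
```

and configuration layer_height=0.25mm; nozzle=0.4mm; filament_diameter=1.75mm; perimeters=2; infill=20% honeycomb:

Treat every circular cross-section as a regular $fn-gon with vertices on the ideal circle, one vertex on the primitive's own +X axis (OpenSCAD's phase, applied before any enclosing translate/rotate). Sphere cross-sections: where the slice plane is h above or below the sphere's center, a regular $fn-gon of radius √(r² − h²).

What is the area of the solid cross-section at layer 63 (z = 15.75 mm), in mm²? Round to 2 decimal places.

At z = 15.75 mm: the cylinder is absent (z outside [0, 8.5]); the r=7.5 cylinder at (6.5, 15.5) contributes a regular 16-gon of circumradius 7.5 (area = (16/2)·7.500²·sin(360°/16) = 172.21 mm²); Merging all regions: only the r=7.5 cylinder at (6.5, 15.5) is present, so the union is just that shape — area = 172.21 mm²; the r=9.5 sphere at (8.5, 11) slices to a regular 16-gon of circumradius 9.417 (√(r²−h²) with h=1.25 from center) (area = (16/2)·9.417²·sin(360°/16) = 271.51 mm²); Taking the union: the regions partially overlap — summed areas 443.72 mm² minus the doubly-counted overlap 134.53 mm² gives 309.20 mm² — area = 309.20 mm². Overall, the cross-section is a single solid region. Net area = 309.20 mm².

309.20 mm²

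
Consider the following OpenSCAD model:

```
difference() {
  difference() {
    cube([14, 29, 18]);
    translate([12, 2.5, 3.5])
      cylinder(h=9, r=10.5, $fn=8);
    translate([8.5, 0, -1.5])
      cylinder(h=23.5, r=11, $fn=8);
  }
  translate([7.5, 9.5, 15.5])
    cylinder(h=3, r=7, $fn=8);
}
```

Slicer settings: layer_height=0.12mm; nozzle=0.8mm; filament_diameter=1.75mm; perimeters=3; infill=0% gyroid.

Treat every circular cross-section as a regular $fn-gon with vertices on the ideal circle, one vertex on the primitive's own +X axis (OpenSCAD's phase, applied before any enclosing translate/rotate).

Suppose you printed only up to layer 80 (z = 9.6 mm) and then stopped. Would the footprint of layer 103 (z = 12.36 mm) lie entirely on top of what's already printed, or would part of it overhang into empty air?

Compare the two slices. At z = 9.6: the 14×29 cube contributes its full rectangle (area 406.00 mm²); the cylinder at (12, 2.5): section is a regular 8-gon, circumradius r=10.5 (area = (8/2)·10.500²·sin(360°/8) = 311.83 mm²); the r=11 cylinder at (8.5, 0) contributes a regular 8-gon of circumradius 11 (area = (8/2)·11.000²·sin(360°/8) = 342.24 mm²); Taking the first minus the rest: starting from the 14×29 cube (406.00 mm²), the r=10.5 cylinder at (12, 2.5) partially overlaps it — only the 128.09 mm² overlap (of its 311.83 mm²) is removed, clipping the outline; the r=11 cylinder at (8.5, 0) partially overlaps it — only the 20.30 mm² overlap (of its 342.24 mm²) is removed, clipping the outline — area = 257.61 mm²; the cylinder at (7.5, 9.5) does not reach this height (z outside [15.5, 18.5]); After the difference (first − rest): none of the subtracted shapes is present at this height, so that combined region is unchanged — area = 257.61 mm². At z = 12.36: the cube is present — its section is the full 14×29 rectangle (area 406.00 mm²); the r=10.5 cylinder at (12, 2.5) contributes a regular 8-gon of circumradius 10.5 (area = (8/2)·10.500²·sin(360°/8) = 311.83 mm²); the r=11 cylinder at (8.5, 0) gives a regular 8-gon of circumradius 11 (constant along its height) (area = (8/2)·11.000²·sin(360°/8) = 342.24 mm²); Subtracting the remaining from the first: starting from the 14×29 cube (406.00 mm²), the r=10.5 cylinder at (12, 2.5) partially overlaps it — only the 128.09 mm² overlap (of its 311.83 mm²) is removed, clipping the outline; the r=11 cylinder at (8.5, 0) partially overlaps it — only the 20.30 mm² overlap (of its 342.24 mm²) is removed, clipping the outline — area = 257.61 mm²; the cylinder at (7.5, 9.5) is not intersected at this z (z outside [15.5, 18.5]); Subtracting the remaining from the first: none of the subtracted shapes is present at this height, so the result so far is unchanged — area = 257.61 mm². Checking containment: the cross-section at z = 12.36 is a subset of the cross-section at z = 9.6.

entirely on top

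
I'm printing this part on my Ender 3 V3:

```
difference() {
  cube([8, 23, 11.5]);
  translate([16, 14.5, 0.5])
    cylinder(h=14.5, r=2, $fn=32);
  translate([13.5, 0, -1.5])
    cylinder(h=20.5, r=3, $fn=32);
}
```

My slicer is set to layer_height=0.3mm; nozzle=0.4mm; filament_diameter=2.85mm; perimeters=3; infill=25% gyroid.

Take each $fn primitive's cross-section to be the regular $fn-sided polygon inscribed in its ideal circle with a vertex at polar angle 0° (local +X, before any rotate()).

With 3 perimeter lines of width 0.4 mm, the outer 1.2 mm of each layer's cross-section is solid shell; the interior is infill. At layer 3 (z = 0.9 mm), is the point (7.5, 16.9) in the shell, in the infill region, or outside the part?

At z = 0.9 mm: the cube is present — its section is the full 8×23 rectangle; the r=2 cylinder at (16, 14.5) contributes a regular 32-gon of circumradius 2; the r=3 cylinder at (13.5, 0) contributes a regular 32-gon of circumradius 3; Taking the first minus the rest: starting from the 8×23 cube, the r=2 cylinder at (16, 14.5) misses the remaining region (no effect); the r=3 cylinder at (13.5, 0) misses the remaining region (no effect) — 1 connected region. Overall, the cross-section is a single solid region. The nearest boundary edge runs (8.00, 23.00)→(8.00, 0.00); distance from the point to it = 0.50 mm. The point is inside the cross-section, 0.50 mm from the nearest boundary — within the 1.2 mm shell band (3 × 0.4).

shell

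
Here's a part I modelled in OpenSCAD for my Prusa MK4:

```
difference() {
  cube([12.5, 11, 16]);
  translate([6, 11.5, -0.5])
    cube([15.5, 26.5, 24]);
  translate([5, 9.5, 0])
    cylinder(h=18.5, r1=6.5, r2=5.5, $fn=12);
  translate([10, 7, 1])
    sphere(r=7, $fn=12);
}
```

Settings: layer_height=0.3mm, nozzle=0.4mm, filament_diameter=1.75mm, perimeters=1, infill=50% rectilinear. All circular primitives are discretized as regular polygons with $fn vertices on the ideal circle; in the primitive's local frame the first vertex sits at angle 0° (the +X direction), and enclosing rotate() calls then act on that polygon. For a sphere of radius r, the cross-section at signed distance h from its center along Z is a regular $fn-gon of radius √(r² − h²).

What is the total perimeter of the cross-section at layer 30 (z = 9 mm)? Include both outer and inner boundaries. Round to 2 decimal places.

At z = 9 mm: the cube (footprint 12.5×11) is included at this height (perimeter 47.00 mm); the cube at (6, 11.5) is present — its section is the full 15.5×26.5 rectangle (perimeter 84.00 mm); the cone at (5, 9.5): at t=0.486 of its height the radius interpolates to r₁+(r₂−r₁)t = 6.014, giving a regular 12-gon of that circumradius (perimeter = 2·12·6.014·sin(180°/12) = 37.35 mm); the sphere at (10, 7) does not reach this height (|z−center|=8.000 > r=7); Taking the first minus the rest: starting from the 12.5×11 cube, the 15.5×26.5 cube at (6, 11.5) misses the remaining region (no effect); the cone at (5, 9.5) partially overlaps it — only the 68.60 mm² overlap (of its 108.49 mm²) is removed, clipping the outline — boundary = 48.50 mm. Overall, the cross-section is a single solid region. Total boundary length (outer) = 48.50 mm.

48.50 mm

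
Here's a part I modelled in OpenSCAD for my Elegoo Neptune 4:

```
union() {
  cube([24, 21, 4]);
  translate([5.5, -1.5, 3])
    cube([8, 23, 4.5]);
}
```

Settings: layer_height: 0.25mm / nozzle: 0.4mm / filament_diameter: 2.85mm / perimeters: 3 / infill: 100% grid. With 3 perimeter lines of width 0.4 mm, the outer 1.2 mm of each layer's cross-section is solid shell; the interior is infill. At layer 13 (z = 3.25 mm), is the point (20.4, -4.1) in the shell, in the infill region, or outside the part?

At z = 3.25 mm: the cube (footprint 24×21) is included at this height; the cube at (5.5, -1.5) (footprint 8×23) is included at this height; Merging all regions: the regions partially overlap (shared area 168.00 mm²), so overlapping operands fuse into one piece — 1 connected region. Overall, the cross-section is a single solid region. The nearest boundary edge runs (24.00, 0.00)→(13.50, 0.00); distance from the point to it = 4.10 mm. The point is not inside any of the regions above, so it lies outside the cross-section (4.10 mm from the nearest boundary).

outside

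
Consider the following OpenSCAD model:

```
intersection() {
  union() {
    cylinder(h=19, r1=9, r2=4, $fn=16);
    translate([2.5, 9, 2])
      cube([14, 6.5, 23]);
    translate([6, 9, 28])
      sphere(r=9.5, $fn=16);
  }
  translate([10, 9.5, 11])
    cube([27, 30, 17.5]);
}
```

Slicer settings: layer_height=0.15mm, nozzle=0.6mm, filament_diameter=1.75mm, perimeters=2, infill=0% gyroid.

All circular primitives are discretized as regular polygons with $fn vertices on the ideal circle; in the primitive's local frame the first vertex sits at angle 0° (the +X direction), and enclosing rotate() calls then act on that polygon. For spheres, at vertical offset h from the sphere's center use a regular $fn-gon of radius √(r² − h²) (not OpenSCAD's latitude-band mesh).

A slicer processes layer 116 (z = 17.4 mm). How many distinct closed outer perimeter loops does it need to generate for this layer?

At z = 17.4 mm: the cone contributes a regular 16-gon of circumradius 4.421 (interpolated between r1=9 and r2=4 at t=0.916); the cube at (2.5, 9) is present — its section is the full 14×6.5 rectangle; the sphere at (6, 9) is absent (|z−center|=10.600 > r=9.5); Combining (union): the 2 present regions are separate (no shared area or edge), so areas and boundary lengths simply add and each stays a separate island — 2 connected regions; the cube at (10, 9.5) (footprint 27×30) is included at this height; Keeping only the common overlap: the 27×30 cube at (10, 9.5) partially overlaps that combined region; clipping to the common part keeps 39.00 mm² — 1 connected region. The result has 1 disconnected region.

1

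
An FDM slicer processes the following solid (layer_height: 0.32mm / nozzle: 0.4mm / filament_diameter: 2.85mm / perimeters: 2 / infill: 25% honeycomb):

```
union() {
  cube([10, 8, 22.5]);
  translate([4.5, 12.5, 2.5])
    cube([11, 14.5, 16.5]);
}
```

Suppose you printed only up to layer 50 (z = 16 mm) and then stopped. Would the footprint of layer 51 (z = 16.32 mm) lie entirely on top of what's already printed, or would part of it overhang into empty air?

entirely on top

Compare the two slices. At z = 16: the cube (footprint 10×8) is included at this height (area 80.00 mm²); the 11×14.5 cube at (4.5, 12.5) contributes its full rectangle (area 159.50 mm²); Combining (union): the 2 present regions are separate (no shared area or edge), so areas and boundary lengths simply add and each stays a separate island — area = 239.50 mm². At z = 16.32: the cube is present — its section is the full 10×8 rectangle (area 80.00 mm²); the cube at (4.5, 12.5) (footprint 11×14.5) is included at this height (area 159.50 mm²); Taking the union: the 2 present regions are separate (no shared area or edge), so areas and boundary lengths simply add and each stays a separate island — area = 239.50 mm². Checking containment: the cross-section at z = 16.32 is a subset of the cross-section at z = 16.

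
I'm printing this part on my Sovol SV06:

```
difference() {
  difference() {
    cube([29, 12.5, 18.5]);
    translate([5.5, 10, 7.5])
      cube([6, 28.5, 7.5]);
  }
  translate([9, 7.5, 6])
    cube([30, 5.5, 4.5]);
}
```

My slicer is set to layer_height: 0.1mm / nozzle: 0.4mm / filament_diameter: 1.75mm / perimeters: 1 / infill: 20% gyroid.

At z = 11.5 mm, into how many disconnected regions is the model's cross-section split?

1

At z = 11.5 mm: the 29×12.5 cube contributes its full rectangle; the cube at (5.5, 10) (footprint 6×28.5) is included at this height; Subtracting the remaining from the first: starting from the 29×12.5 cube, the 6×28.5 cube at (5.5, 10) partially overlaps it — only the 15.00 mm² overlap (of its 171.00 mm²) is removed, clipping the outline — 1 connected region; the cube at (9, 7.5) does not reach this height (z outside [6, 10.5]); Taking the first minus the rest: none of the subtracted shapes is present at this height, so the result so far is unchanged — 1 connected region. The result has 1 disconnected region.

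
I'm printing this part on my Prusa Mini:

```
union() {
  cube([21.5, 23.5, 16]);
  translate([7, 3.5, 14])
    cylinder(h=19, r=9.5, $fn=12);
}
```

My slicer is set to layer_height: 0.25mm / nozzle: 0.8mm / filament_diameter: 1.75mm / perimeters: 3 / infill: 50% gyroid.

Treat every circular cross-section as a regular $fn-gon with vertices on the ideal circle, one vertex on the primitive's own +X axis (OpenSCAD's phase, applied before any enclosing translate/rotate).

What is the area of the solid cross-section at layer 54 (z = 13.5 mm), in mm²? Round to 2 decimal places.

505.25 mm²

At z = 13.5 mm: the cube is present — its section is the full 21.5×23.5 rectangle (area 505.25 mm²); the cylinder at (7, 3.5) is absent (z outside [14, 33]); Taking the union: only the 21.5×23.5 cube is present, so the union is just that shape — area = 505.25 mm². Overall, the cross-section is a single solid region. Net area = 505.25 mm².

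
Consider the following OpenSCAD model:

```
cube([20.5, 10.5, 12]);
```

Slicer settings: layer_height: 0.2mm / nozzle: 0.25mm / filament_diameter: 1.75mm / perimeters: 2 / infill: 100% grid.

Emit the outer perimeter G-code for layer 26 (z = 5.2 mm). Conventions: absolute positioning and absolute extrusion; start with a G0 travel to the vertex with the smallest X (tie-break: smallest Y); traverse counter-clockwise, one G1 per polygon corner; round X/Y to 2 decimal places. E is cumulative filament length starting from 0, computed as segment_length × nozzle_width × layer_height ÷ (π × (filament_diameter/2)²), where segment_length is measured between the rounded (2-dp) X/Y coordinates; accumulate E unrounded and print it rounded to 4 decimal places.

At z = 5.2 mm: the cube (footprint 20.5×10.5) is included at this height. The outline is a single polygon with 4 vertices. Extrusion per mm of travel: 0.25 × 0.2 / (π × 0.875²) = 0.020788. Accumulating E over each segment gives final E = 1.2888.

G0 X0.00 Y0.00 Z5.20
G1 X20.50 Y0.00 E0.4261
G1 X20.50 Y10.50 E0.6444
G1 X0.00 Y10.50 E1.0706
G1 X0.00 Y0.00 E1.2888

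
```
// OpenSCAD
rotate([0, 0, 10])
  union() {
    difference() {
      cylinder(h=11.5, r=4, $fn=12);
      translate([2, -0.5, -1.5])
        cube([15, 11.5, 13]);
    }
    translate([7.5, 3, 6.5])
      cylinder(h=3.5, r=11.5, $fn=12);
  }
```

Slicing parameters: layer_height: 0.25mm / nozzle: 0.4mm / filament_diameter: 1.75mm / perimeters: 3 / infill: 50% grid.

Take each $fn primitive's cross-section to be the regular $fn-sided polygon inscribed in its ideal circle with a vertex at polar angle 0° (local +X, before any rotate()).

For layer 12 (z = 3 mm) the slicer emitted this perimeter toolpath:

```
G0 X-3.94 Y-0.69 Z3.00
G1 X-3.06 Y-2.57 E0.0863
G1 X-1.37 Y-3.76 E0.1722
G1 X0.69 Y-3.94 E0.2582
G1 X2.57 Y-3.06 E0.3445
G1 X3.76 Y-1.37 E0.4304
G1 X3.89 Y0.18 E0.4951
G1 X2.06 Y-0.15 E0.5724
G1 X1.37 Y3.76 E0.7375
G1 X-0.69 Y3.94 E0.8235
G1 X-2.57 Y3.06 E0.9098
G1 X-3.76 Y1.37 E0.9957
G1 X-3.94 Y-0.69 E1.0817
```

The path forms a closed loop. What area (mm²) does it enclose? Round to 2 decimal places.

Apply the shoelace formula to the sequence of (X, Y) vertices; enclosed area = 42.49 mm².

42.49 mm²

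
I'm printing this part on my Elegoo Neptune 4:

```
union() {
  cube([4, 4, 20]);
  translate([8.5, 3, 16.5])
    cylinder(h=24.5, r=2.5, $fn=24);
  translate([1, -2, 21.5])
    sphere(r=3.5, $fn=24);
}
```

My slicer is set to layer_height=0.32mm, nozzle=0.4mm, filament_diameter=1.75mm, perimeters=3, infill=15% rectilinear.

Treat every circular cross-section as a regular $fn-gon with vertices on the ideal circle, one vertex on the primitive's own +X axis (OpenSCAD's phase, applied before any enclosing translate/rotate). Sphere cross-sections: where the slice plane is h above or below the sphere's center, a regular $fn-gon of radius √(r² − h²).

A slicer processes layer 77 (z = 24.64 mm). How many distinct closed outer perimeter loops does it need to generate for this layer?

2

At z = 24.64 mm: the cube does not reach this height (z outside [0, 20]); the r=2.5 cylinder at (8.5, 3) gives a regular 24-gon of circumradius 2.5 (constant along its height); the sphere at (1, -2): section is a regular 24-gon, circumradius = √(r²−h²) = √(3.5²−3.14²) = 1.546; Taking the union: the 2 present regions are separate (no shared area or edge), so areas and boundary lengths simply add and each stays a separate island — 2 connected regions. The result has 2 disconnected regions.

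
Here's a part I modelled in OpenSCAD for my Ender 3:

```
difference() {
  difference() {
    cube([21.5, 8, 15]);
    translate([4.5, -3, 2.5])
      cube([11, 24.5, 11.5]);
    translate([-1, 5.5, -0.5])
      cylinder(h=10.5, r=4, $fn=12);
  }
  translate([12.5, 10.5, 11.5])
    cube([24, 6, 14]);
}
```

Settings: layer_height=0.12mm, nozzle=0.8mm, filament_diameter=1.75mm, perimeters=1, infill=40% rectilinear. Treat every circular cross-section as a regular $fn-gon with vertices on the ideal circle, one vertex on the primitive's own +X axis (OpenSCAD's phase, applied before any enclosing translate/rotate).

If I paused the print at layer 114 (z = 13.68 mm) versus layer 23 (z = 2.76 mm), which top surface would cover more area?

Layer 114 (z = 13.68): the 21.5×8 cube contributes its full rectangle (area 172.00 mm²); the 11×24.5 cube at (4.5, -3) contributes its full rectangle (area 269.50 mm²); the cylinder at (-1, 5.5) is absent (z outside [-0.5, 10]); Subtracting the remaining from the first: starting from the 21.5×8 cube (172.00 mm²), the 11×24.5 cube at (4.5, -3) partially overlaps it — only the 88.00 mm² overlap (of its 269.50 mm²) is removed, clipping the outline — area = 84.00 mm²; the 24×6 cube at (12.5, 10.5) contributes its full rectangle (area 144.00 mm²); After the difference (first − rest): starting from the result so far (84.00 mm²), the 24×6 cube at (12.5, 10.5) misses the remaining region (no effect) — area = 84.00 mm². So its area = 84.00 mm². Layer 23 (z = 2.76): the cube (footprint 21.5×8) is included at this height (area 172.00 mm²); the cube at (4.5, -3) is present — its section is the full 11×24.5 rectangle (area 269.50 mm²); the r=4 cylinder at (-1, 5.5) gives a regular 12-gon of circumradius 4 (constant along its height) (area = (12/2)·4.000²·sin(360°/12) = 48.00 mm²); Taking the first minus the rest: starting from the 21.5×8 cube (172.00 mm²), the 11×24.5 cube at (4.5, -3) partially overlaps it — only the 88.00 mm² overlap (of its 269.50 mm²) is removed, clipping the outline; the r=4 cylinder at (-1, 5.5) partially overlaps it — only the 14.71 mm² overlap (of its 48.00 mm²) is removed, clipping the outline — area = 69.29 mm²; the cube at (12.5, 10.5) is not intersected at this z (z outside [11.5, 25.5]); Subtracting the remaining from the first: none of the subtracted shapes is present at this height, so that combined region is unchanged — area = 69.29 mm². So its area = 69.29 mm². Layer 114 is larger (84.00 vs 69.29 mm²).

layer 114 (z = 13.68 mm)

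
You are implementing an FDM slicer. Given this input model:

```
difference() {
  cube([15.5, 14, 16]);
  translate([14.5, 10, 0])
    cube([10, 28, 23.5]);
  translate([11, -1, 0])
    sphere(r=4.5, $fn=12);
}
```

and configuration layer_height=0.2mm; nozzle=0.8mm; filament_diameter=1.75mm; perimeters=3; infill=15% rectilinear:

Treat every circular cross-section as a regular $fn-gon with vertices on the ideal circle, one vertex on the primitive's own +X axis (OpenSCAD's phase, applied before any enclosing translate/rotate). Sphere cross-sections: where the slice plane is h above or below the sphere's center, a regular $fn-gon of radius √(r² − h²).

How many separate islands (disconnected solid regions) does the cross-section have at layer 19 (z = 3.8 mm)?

1

At z = 3.8 mm: the cube (footprint 15.5×14) is included at this height; the cube at (14.5, 10) (footprint 10×28) is included at this height; the r=4.5 sphere at (11, -1) slices to a regular 12-gon of circumradius 2.410 (√(r²−h²) with h=3.8 from center); Subtracting the remaining from the first: starting from the 15.5×14 cube, the 10×28 cube at (14.5, 10) partially overlaps it — only the 4.00 mm² overlap (of its 280.00 mm²) is removed, clipping the outline; the r=4.5 sphere at (11, -1) partially overlaps it — only the 4.16 mm² overlap (of its 17.43 mm²) is removed, clipping the outline — 1 connected region. Overall, the cross-section is a single solid region. Island count = 1.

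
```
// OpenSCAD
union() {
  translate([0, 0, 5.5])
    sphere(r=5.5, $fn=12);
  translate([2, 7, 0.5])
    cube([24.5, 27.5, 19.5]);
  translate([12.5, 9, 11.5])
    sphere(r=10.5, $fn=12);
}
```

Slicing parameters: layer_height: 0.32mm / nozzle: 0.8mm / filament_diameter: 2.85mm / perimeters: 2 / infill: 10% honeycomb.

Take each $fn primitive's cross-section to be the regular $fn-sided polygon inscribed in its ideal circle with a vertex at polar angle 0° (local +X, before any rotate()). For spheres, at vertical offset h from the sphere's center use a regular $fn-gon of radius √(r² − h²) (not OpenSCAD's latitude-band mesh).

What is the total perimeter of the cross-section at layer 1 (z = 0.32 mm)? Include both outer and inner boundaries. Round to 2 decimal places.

11.48 mm

At z = 0.32 mm: the r=5.5 sphere contributes a regular 12-gon of circumradius √(5.5²−5.18²) = 1.849 (perimeter = 2·12·1.849·sin(180°/12) = 11.48 mm); the cube at (2, 7) is absent (z outside [0.5, 20]); the sphere at (12.5, 9) is absent (|z−center|=11.180 > r=10.5); Combining (union): only the r=5.5 sphere is present, so the union is just that shape — boundary = 11.48 mm. Overall, the cross-section is a single solid region. Total boundary length (outer) = 11.48 mm.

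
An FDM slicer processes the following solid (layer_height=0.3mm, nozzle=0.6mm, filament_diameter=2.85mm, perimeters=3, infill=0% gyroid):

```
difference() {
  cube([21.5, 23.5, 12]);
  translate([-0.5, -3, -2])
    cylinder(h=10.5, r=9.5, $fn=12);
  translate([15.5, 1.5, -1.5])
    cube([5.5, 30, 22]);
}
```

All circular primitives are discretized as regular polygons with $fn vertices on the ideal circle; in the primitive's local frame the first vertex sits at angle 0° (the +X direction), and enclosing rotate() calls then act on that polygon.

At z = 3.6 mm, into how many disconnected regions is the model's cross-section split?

At z = 3.6 mm: the cube is present — its section is the full 21.5×23.5 rectangle; the r=9.5 cylinder at (-0.5, -3) contributes a regular 12-gon of circumradius 9.5; the cube at (15.5, 1.5) (footprint 5.5×30) is included at this height; After the difference (first − rest): starting from the 21.5×23.5 cube, the r=9.5 cylinder at (-0.5, -3) partially overlaps it — only the 37.18 mm² overlap (of its 270.75 mm²) is removed, clipping the outline; the 5.5×30 cube at (15.5, 1.5) partially overlaps it — only the 121.00 mm² overlap (of its 165.00 mm²) is removed, clipping the outline — 1 connected region. The result has 1 disconnected region.

1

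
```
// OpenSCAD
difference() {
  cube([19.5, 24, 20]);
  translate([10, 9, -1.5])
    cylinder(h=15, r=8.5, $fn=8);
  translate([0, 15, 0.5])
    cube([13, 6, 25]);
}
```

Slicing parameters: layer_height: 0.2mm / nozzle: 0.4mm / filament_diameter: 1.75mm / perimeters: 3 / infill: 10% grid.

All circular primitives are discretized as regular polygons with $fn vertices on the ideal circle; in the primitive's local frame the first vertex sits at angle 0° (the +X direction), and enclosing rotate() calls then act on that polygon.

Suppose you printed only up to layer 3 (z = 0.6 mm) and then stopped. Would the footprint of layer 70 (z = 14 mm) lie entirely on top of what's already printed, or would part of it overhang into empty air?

Compare the two slices. At z = 0.6: the 19.5×24 cube contributes its full rectangle (area 468.00 mm²); the r=8.5 cylinder at (10, 9) gives a regular 8-gon of circumradius 8.5 (constant along its height) (area = (8/2)·8.500²·sin(360°/8) = 204.35 mm²); the cube at (0, 15) is present — its section is the full 13×6 rectangle (area 78.00 mm²); Subtracting the remaining from the first: starting from the 19.5×24 cube (468.00 mm²), the r=8.5 cylinder at (10, 9) lies wholly inside it (removes its full 204.35 mm² and its 52.04 mm outline becomes a hole wall); the 13×6 cube at (0, 15) partially overlaps it — only the 64.82 mm² overlap (of its 78.00 mm²) is removed, clipping the outline — area = 198.83 mm². At z = 14: the cube (footprint 19.5×24) is included at this height (area 468.00 mm²); the cylinder at (10, 9) is absent (z outside [-1.5, 13.5]); the cube at (0, 15) (footprint 13×6) is included at this height (area 78.00 mm²); Subtracting the remaining from the first: starting from the 19.5×24 cube (468.00 mm²), the 13×6 cube at (0, 15) lies inside it touching the edge (removes its full 78.00 mm²) — area = 390.00 mm². Checking containment: at z = 14 the cross-section extends beyond the z = 0.6 cross-section by about 191.17 mm².

part overhangs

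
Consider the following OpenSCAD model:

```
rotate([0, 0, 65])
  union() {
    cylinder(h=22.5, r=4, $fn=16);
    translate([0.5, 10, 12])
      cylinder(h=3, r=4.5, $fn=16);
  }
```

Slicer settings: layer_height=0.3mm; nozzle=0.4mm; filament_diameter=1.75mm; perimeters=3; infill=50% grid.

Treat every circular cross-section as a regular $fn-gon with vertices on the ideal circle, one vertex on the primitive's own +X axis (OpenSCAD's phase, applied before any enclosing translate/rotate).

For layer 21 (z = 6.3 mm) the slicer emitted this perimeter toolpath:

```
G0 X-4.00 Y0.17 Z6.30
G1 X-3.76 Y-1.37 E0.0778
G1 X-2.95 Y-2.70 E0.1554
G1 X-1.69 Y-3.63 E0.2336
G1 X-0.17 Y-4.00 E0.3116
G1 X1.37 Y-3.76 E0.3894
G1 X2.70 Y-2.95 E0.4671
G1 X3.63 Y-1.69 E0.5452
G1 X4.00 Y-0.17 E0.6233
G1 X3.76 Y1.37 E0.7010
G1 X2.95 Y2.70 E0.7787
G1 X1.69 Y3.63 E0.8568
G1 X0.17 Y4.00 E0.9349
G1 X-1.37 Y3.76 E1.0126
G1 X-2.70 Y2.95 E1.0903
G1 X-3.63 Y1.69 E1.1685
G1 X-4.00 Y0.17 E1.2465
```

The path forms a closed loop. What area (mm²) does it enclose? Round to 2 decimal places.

49.04 mm²

Apply the shoelace formula to the sequence of (X, Y) vertices; enclosed area = 49.04 mm².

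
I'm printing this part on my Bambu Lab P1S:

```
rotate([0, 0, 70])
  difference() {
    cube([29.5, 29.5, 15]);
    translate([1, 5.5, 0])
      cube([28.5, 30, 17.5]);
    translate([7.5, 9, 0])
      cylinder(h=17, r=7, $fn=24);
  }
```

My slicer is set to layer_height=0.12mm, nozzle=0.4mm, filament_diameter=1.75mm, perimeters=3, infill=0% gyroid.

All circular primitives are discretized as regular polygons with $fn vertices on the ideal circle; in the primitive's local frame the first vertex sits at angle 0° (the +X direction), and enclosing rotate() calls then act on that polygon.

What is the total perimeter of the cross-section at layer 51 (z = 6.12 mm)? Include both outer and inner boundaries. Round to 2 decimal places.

At z = 6.12 mm: the 29.5×29.5 cube contributes its full rectangle (perimeter 118.00 mm); the cube at (1, 5.5) (footprint 28.5×30) is included at this height (perimeter 117.00 mm); the r=7 cylinder at (7.5, 9) contributes a regular 24-gon of circumradius 7 (perimeter = 2·24·7.000·sin(180°/24) = 43.86 mm); After the difference (first − rest): starting from the 29.5×29.5 cube, the 28.5×30 cube at (1, 5.5) partially overlaps it — only the 684.00 mm² overlap (of its 855.00 mm²) is removed, clipping the outline; the r=7 cylinder at (7.5, 9) partially overlaps it — only the 31.06 mm² overlap (of its 152.19 mm²) is removed, clipping the outline — boundary = 120.63 mm; (whole slice rotated 70° about Z — lengths, areas and connectivity unchanged). Overall, the cross-section is a single solid region. Total boundary length (outer) = 120.63 mm.

120.63 mm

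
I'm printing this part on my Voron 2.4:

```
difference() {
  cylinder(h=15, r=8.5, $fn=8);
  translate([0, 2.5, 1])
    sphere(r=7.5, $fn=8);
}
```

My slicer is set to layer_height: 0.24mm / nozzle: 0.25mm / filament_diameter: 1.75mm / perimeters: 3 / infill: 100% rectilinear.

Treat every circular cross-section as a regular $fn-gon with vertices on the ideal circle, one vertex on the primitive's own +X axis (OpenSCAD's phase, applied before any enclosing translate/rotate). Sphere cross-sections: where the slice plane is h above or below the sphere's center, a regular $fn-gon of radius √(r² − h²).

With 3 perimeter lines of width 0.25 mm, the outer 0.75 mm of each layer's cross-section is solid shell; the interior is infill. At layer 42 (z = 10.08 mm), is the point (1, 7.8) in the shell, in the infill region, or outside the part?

shell

At z = 10.08 mm: the r=8.5 cylinder gives a regular 8-gon of circumradius 8.5 (constant along its height); the sphere at (0, 2.5) is absent (|z−center|=9.080 > r=7.5); Subtracting the remaining from the first: none of the subtracted shapes is present at this height, so the r=8.5 cylinder is unchanged — 1 connected region. Overall, the cross-section is a single solid region. The nearest boundary edge runs (6.01, 6.01)→(0.00, 8.50); distance from the point to it = 0.26 mm. The point is inside the cross-section, 0.26 mm from the nearest boundary — within the 0.75 mm shell band (3 × 0.25).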